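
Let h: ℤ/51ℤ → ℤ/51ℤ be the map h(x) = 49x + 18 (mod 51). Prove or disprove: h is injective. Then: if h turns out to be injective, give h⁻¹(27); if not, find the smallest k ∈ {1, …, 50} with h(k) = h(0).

21

Suppose h(x_1) = h(x_2) in ℤ/51ℤ. Then 49x_1 + 18 ≡ 49x_2 + 18 (mod 51), thus 49(x_1 − x_2) ≡ 0 (mod 51).
Since gcd(49, 51) = 1, 49 is invertible modulo 51, thus x_1 − x_2 ≡ 0 (mod 51), i.e. x_1 = x_2.
So h is injective.
We now compute 49⁻¹ mod 51 explicitly. Euclid's algorithm: 51 = 1·49 + 2, 49 = 24·2 + 1; back-substituting gives 1 = 25·49 − 24·51, so 49⁻¹ ≡ 25 (mod 51).
Since h is injective, we find h⁻¹(27): we need 49x ≡ 27 − 18 ≡ 9 (mod 51). Using 49⁻¹ = 25: x ≡ 25·9 = 225 = 4·51 + 21, so x = 21.
Check: h(21) = 49·21 + 18 = 1047 = 20·51 + 27 ≡ 27 (mod 51).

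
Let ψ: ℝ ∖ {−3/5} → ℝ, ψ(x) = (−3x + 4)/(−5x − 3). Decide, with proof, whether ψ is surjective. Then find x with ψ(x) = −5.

If ψ(x) = 3/5, cross-multiplying gives −5(−3x + 4) = −3(−5x − 3), which simplifies to −20 = 9 — false.  So 3/5 has no preimage and ψ is not surjective.
Solving ψ(x) = −5: cross-multiplying gives −3x + 4 = −5(−5x − 3), which rearranges to −28x = 11, so x = −11/28.

-11/28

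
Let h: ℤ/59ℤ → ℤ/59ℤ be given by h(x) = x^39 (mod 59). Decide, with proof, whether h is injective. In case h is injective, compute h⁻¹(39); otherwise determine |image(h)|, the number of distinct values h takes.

24

Since 59 is prime, the nonzero elements of ℤ/59ℤ form a cyclic group of order 58.
As gcd(39, 58) = 1, raising to the 39th power is a bijection on this group: if x_1^39 ≡ x_2^39 then (x_1x_2^{−1})^39 = 1, and the only element of order dividing gcd(39, 58) = 1 is 1, so x_1 = x_2.
With h(0) = 0 this makes h injective on all of ℤ/59ℤ, hence bijective (finite equal-size domain and codomain). In particular h is injective.
Since h is injective, we find the preimage of 39. The inverse of x ↦ x^39 on (ℤ/59ℤ)^× is x ↦ x^3, because 39·3 = 117 = 2·58 + 1 ≡ 1 (mod 58) and x^{58} = 1 for x ≠ 0 (Fermat). So h⁻¹(39) = 39^3 mod 59.
Repeated squaring mod 59: 39^1 ≡ 39, 39^2 ≡ 39² = 1521 ≡ 46. Since 3 = 2 + 1, 39^3 ≡ 46·39: 46·39 = 1794 ≡ 24. So 39^3 ≡ 24 (mod 59).
Hence h⁻¹(39) = 24.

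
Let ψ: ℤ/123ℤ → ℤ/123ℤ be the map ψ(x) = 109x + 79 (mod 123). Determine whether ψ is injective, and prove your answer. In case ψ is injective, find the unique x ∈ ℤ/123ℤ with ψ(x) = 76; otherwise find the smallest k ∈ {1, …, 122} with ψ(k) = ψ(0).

9

Suppose ψ(x_1) = ψ(x_2) in ℤ/123ℤ. Then 109x_1 + 79 ≡ 109x_2 + 79 (mod 123), so 109(x_1 − x_2) ≡ 0 (mod 123).
Since gcd(109, 123) = 1, 109 is invertible modulo 123, therefore x_1 − x_2 ≡ 0 (mod 123), i.e. x_1 = x_2.
Hence ψ is injective.
We now compute 109⁻¹ mod 123 explicitly. Euclid's algorithm: 123 = 1·109 + 14, 109 = 7·14 + 11, 14 = 1·11 + 3, 11 = 3·3 + 2, 3 = 1·2 + 1; back-substituting gives 1 = 79·109 − 70·123, so 109⁻¹ ≡ 79 (mod 123).
Since ψ is injective, we find ψ⁻¹(76): we need 109x ≡ 76 − 79 ≡ 120 (mod 123). Using 109⁻¹ = 79: x ≡ 79·120 = 9480 = 77·123 + 9, so x = 9.
Check: ψ(9) = 109·9 + 79 = 1060 = 8·123 + 76 ≡ 76 (mod 123).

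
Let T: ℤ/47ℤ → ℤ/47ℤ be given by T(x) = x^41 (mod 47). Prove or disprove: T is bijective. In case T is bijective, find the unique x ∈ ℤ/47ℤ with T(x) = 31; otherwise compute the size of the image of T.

33

Since 47 is prime, the nonzero elements of ℤ/47ℤ form a cyclic group of order 46.
As gcd(41, 46) = 1, raising to the 41st power is a bijection on this group: if x_1^41 ≡ x_2^41 then (x_1x_2^{−1})^41 = 1, and the only element of order dividing gcd(41, 46) = 1 is 1, so x_1 = x_2.
With T(0) = 0 this makes T injective on all of ℤ/47ℤ, hence bijective (finite equal-size domain and codomain). In particular T is bijective.
Since T is bijective, we find the preimage of 31. The inverse of x ↦ x^41 on (ℤ/47ℤ)^× is x ↦ x^9, because 41·9 = 369 = 8·46 + 1 ≡ 1 (mod 46) and x^{46} = 1 for x ≠ 0 (Fermat). So T⁻¹(31) = 31^9 mod 47.
Repeated squaring mod 47: 31^1 ≡ 31, 31^2 ≡ 31² = 961 ≡ 21, 31^4 ≡ 21² = 441 ≡ 18, 31^8 ≡ 18² = 324 ≡ 42. Since 9 = 8 + 1, 31^9 ≡ 42·31: 42·31 = 1302 ≡ 33. So 31^9 ≡ 33 (mod 47).
Hence T⁻¹(31) = 33.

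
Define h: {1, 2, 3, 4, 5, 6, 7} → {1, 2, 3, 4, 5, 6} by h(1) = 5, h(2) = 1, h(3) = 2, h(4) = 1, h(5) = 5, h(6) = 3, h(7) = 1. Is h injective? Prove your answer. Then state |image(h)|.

4

h(2) = 1 = h(4) with 2 ≠ 4, so h is not injective.
The image of h is {1, 2, 3, 5}, which has 4 elements.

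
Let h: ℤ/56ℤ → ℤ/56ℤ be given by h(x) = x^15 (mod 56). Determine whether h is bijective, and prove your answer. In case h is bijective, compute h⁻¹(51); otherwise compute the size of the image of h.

15

h(2): Repeated squaring mod 56: 2^1 ≡ 2, 2^2 ≡ 2² = 4, 2^4 ≡ 4² = 16, 2^8 ≡ 16² = 256 ≡ 32. Since 15 = 8 + 4 + 2 + 1, 2^15 ≡ 32·16·4·2: 32·16 = 512 ≡ 8, then 8·4 = 32, then 32·2 = 64 ≡ 8. So 2^15 ≡ 8 (mod 56).
h(4): Repeated squaring mod 56: 4^1 ≡ 4, 4^2 ≡ 4² = 16, 4^4 ≡ 16² = 256 ≡ 32, 4^8 ≡ 32² = 1024 ≡ 16. Since 15 = 8 + 4 + 2 + 1, 4^15 ≡ 16·32·16·4: 16·32 = 512 ≡ 8, then 8·16 = 128 ≡ 16, then 16·4 = 64 ≡ 8. So 4^15 ≡ 8 (mod 56).
So h(2) = h(4) = 8 while 2 ≠ 4, therefore h is not injective, hence not bijective.
Since h is not bijective, we determine |image(h)|. Computing x^15 mod 56 for each x (by repeated squaring, reducing mod 56 at every step), the values h(0), h(1), …, h(55) are: 0, 1, 8, 27, 8, 13, 48, 7, 8, 1, 48, 43, 48, 13, 0, 15, 8, 41, 8, 27, 48, 21, 8, 15, 48, 1, 48, 27, 0, 29, 8, 55, 8, 41, 48, 35, 8, 29, 48, 15, 48, 41, 0, 43, 8, 13, 8, 55, 48, 49, 8, 43, 48, 29, 48, 55.
The distinct values are {0, 1, 7, 8, 13, 15, 21, 27, 29, 35, 41, 43, 48, 49, 55}; there are 15 of them.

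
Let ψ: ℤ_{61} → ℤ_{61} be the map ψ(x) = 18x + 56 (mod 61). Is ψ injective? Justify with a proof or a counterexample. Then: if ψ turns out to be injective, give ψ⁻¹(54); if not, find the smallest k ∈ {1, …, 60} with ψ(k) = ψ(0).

27

Suppose ψ(u) = ψ(v) in ℤ_{61}. Then 18u + 56 ≡ 18v + 56 (mod 61), so 18(u − v) ≡ 0 (mod 61).
Since gcd(18, 61) = 1, 18 is invertible modulo 61, so u − v ≡ 0 (mod 61), i.e. u = v.
Hence ψ is injective.
We now compute 18⁻¹ mod 61 explicitly. Euclid's algorithm: 61 = 3·18 + 7, 18 = 2·7 + 4, 7 = 1·4 + 3, 4 = 1·3 + 1; back-substituting gives 1 = 17·18 − 5·61, so 18⁻¹ ≡ 17 (mod 61).
Since ψ is injective, we compute ψ⁻¹(54): solve 18x + 56 ≡ 54 (mod 61), i.e. 18x ≡ 59 (mod 61).
Multiplying by 18⁻¹ = 17 gives x ≡ 17·59 = 1003 = 16·61 + 27 ≡ 27 (mod 61).
Check: ψ(27) = 18·27 + 56 = 542 = 8·61 + 54 ≡ 54 (mod 61).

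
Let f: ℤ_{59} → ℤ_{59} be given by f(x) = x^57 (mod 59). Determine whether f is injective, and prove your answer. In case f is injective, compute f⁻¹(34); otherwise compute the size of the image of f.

Since 59 is prime, the nonzero elements of ℤ_{59} form a cyclic group of order 58.
As gcd(57, 58) = 1, raising to the 57th power is a bijection on this group: if a^57 ≡ b^57 then (ab^{−1})^57 = 1, and the only element of order dividing gcd(57, 58) = 1 is 1, so a = b.
With f(0) = 0 this makes f injective on all of ℤ_{59}, hence bijective (finite equal-size domain and codomain). In particular f is injective.
Since f is injective, we find the preimage of 34. The inverse of x ↦ x^57 on (ℤ_{59})^× is x ↦ x^57, because 57·57 = 3249 = 56·58 + 1 ≡ 1 (mod 58) and x^{58} = 1 for x ≠ 0 (Fermat). So f⁻¹(34) = 34^57 mod 59.
Repeated squaring mod 59: 34^1 ≡ 34, 34^2 ≡ 34² = 1156 ≡ 35, 34^4 ≡ 35² = 1225 ≡ 45, 34^8 ≡ 45² = 2025 ≡ 19, 34^16 ≡ 19² = 361 ≡ 7, 34^32 ≡ 7² = 49. Since 57 = 32 + 16 + 8 + 1, 34^57 ≡ 49·7·19·34: 49·7 = 343 ≡ 48, then 48·19 = 912 ≡ 27, then 27·34 = 918 ≡ 33. So 34^57 ≡ 33 (mod 59).
Hence f⁻¹(34) = 33.

33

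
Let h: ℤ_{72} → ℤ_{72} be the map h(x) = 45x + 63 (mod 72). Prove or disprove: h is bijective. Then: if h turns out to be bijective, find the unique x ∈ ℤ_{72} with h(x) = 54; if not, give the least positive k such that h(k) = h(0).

By definition, h is injective when h(s) = h(t) forces s = t.
We have gcd(45, 72) = 9 > 1. Taking s = 0 and t = 8: h(0) = 63 and h(8) = 45·8 + 63 = 423 ≡ 63 (mod 72).
So h(0) = h(8) while 0 ≠ 8, hence h is not injective, hence not bijective.
Since h is not bijective, we find the least positive k with h(k) = h(0): this means 45k ≡ 0 (mod 72), i.e. 72 ∣ 45k. Since gcd(45, 72) = 9, dividing through by 9 this holds exactly when 8 ∣ 5k, and as gcd(5, 8) = 1, exactly when 8 ∣ k.
The smallest positive such k is 8.

8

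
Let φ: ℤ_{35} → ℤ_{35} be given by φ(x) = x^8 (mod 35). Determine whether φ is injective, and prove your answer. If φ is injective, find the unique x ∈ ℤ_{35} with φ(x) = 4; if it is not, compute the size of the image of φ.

8

φ(3): Repeated squaring mod 35: 3^1 ≡ 3, 3^2 ≡ 3² = 9, 3^4 ≡ 9² = 81 ≡ 11, 3^8 ≡ 11² = 121 ≡ 16. So 3^8 ≡ 16 (mod 35).
φ(4): Repeated squaring mod 35: 4^1 ≡ 4, 4^2 ≡ 4² = 16, 4^4 ≡ 16² = 256 ≡ 11, 4^8 ≡ 11² = 121 ≡ 16. So 4^8 ≡ 16 (mod 35).
So φ(3) = φ(4) = 16 while 3 ≠ 4, thus φ is not injective.
Since φ is not injective, we determine |image(φ)|. Computing x^8 mod 35 for each x (by repeated squaring, reducing mod 35 at every step), the values φ(0), φ(1), …, φ(34) are: 0, 1, 11, 16, 16, 25, 1, 21, 1, 11, 30, 16, 11, 1, 21, 15, 11, 16, 16, 11, 15, 21, 1, 11, 16, 30, 11, 1, 21, 1, 25, 16, 16, 11, 1.
The distinct values are {0, 1, 11, 15, 16, 21, 25, 30}; there are 8 of them.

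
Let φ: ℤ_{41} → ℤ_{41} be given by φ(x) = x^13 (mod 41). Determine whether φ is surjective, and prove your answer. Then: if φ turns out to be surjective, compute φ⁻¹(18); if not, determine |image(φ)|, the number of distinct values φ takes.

37

Since 41 is prime, the nonzero elements of ℤ_{41} form a cyclic group of order 40.
As gcd(13, 40) = 1, raising to the 13th power is a bijection on this group: if s^13 ≡ t^13 then (st^{−1})^13 = 1, and the only element of order dividing gcd(13, 40) = 1 is 1, so s = t.
With φ(0) = 0 this makes φ injective on all of ℤ_{41}, hence bijective (finite equal-size domain and codomain). In particular φ is surjective.
Since φ is surjective, we find the preimage of 18. The inverse of x ↦ x^13 on (ℤ_{41})^× is x ↦ x^37, because 13·37 = 481 = 12·40 + 1 ≡ 1 (mod 40) and x^{40} = 1 for x ≠ 0 (Fermat). So φ⁻¹(18) = 18^37 mod 41.
Repeated squaring mod 41: 18^1 ≡ 18, 18^2 ≡ 18² = 324 ≡ 37, 18^4 ≡ 37² = 1369 ≡ 16, 18^8 ≡ 16² = 256 ≡ 10, 18^16 ≡ 10² = 100 ≡ 18, 18^32 ≡ 18² = 324 ≡ 37. Since 37 = 32 + 4 + 1, 18^37 ≡ 37·16·18: 37·16 = 592 ≡ 18, then 18·18 = 324 ≡ 37. So 18^37 ≡ 37 (mod 41).
Hence φ⁻¹(18) = 37.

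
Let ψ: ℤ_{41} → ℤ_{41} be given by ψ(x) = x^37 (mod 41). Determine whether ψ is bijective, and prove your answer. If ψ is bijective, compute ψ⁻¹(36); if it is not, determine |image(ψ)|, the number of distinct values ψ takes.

Since 41 is prime, the nonzero elements of ℤ_{41} form a cyclic group of order 40.
As gcd(37, 40) = 1, raising to the 37th power is a bijection on this group: if a^37 ≡ b^37 then (ab^{−1})^37 = 1, and the only element of order dividing gcd(37, 40) = 1 is 1, so a = b.
With ψ(0) = 0 this makes ψ injective on all of ℤ_{41}, hence bijective (finite equal-size domain and codomain). In particular ψ is bijective.
Since ψ is bijective, we find the preimage of 36. The inverse of x ↦ x^37 on (ℤ_{41})^× is x ↦ x^13, because 37·13 = 481 = 12·40 + 1 ≡ 1 (mod 40) and x^{40} = 1 for x ≠ 0 (Fermat). So ψ⁻¹(36) = 36^13 mod 41.
Repeated squaring mod 41: 36^1 ≡ 36, 36^2 ≡ 36² = 1296 ≡ 25, 36^4 ≡ 25² = 625 ≡ 10, 36^8 ≡ 10² = 100 ≡ 18. Since 13 = 8 + 4 + 1, 36^13 ≡ 18·10·36: 18·10 = 180 ≡ 16, then 16·36 = 576 ≡ 2. So 36^13 ≡ 2 (mod 41).
Hence ψ⁻¹(36) = 2.

2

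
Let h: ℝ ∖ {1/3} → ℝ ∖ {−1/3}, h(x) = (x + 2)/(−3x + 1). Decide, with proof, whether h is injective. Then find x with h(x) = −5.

1/2

Suppose h(s) = h(t). Cross-multiplying: (s + 2)(−3t + 1) = (t + 2)(−3s + 1).
Expanding both sides and cancelling the symmetric terms leaves 7·(s − t) = 0. Since 7 ≠ 0, s = t. So h is injective.
Solving h(x) = −5: cross-multiplying gives x + 2 = −5(−3x + 1), which rearranges to −14x = −7, so x = 1/2.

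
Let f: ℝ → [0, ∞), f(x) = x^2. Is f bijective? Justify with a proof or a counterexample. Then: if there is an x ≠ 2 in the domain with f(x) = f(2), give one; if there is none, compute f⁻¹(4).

f(2) = 4 = (−2)^2 = f(−2) (since 2 is even), with 2 ≠ −2. So f is not injective, hence not bijective.
For the follow-up, such an x exists: taking x = −2 ∈ ℝ gives f(−2) = 4 = f(2) with −2 ≠ 2.

-2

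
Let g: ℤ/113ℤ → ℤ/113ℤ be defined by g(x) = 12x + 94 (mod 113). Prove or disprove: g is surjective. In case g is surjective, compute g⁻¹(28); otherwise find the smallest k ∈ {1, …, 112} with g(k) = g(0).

51

Since gcd(12, 113) = 1, 12 is invertible modulo 113. Euclid's algorithm: 113 = 9·12 + 5, 12 = 2·5 + 2, 5 = 2·2 + 1; back-substituting gives 1 = 66·12 − 7·113, so 12⁻¹ ≡ 66 (mod 113).
Then y ↦ 66(y − 94) is a two-sided inverse to g, so every y ∈ ℤ/113ℤ has a preimage.
Thus g is surjective.
Since g is surjective, we find g⁻¹(28): we need 12x ≡ 28 − 94 ≡ 47 (mod 113). Using 12⁻¹ = 66: x ≡ 66·47 = 3102 = 27·113 + 51, so x = 51.
Check: g(51) = 12·51 + 94 = 706 = 6·113 + 28 ≡ 28 (mod 113).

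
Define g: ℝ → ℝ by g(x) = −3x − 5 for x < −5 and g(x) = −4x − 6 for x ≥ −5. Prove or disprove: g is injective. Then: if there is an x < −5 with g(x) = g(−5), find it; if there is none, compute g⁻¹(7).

-19/3

Both pieces are strictly decreasing (slopes −3 and −4), so each is injective on its own interval.
The left piece maps (−∞, −5) onto (10, ∞); the right piece maps [−5, ∞) onto (−∞, 14].
These images overlap. In particular g(−5) = 14 (right piece), and solving −3x − 5 = 14 on the left piece gives x = −19/3 < −5.
So g(−19/3) = g(−5) with −19/3 ≠ −5, and g is not injective. This x = −19/3 is the requested value below −5.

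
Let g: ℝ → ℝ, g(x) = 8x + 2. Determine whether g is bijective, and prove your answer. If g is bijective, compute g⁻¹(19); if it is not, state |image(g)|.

Suppose g(u) = g(v). Then 8u + 2 = 8v + 2, therefore 8u = 8v, thus u = v.
For any y ∈ ℝ, x = (y − 2)/8 satisfies g(x) = y.
Therefore g is bijective.
Since g is bijective, we compute g⁻¹(19) = (19 − 2)/8 = 17/8.

17/8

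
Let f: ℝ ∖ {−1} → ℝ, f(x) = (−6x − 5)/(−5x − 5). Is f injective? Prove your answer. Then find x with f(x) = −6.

-35/36

Suppose f(a) = f(b). Cross-multiplying: (−6a − 5)(−5b − 5) = (−6b − 5)(−5a − 5).
Expanding both sides and cancelling the symmetric terms leaves 5·(a − b) = 0. Since 5 ≠ 0, a = b. So f is injective.
Solving f(x) = −6: cross-multiplying gives −6x − 5 = −6(−5x − 5), which rearranges to −36x = 35, so x = −35/36.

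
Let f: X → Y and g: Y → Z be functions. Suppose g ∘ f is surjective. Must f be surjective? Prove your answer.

No. Take X = {1}, Y = {1, 2}, Z = {1}, f(a) = 1 for every a ∈ X, and g(b) = 1 for every b ∈ Y.
Then g ∘ f is surjective onto {1}, but 2 ∈ Y has no preimage under f, so f is not surjective.

not surjective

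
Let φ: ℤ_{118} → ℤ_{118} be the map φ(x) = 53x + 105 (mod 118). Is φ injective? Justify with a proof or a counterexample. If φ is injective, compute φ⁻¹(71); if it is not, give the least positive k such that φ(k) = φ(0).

Suppose φ(u) = φ(v) in ℤ_{118}. Then 53u + 105 ≡ 53v + 105 (mod 118), thus 53(u − v) ≡ 0 (mod 118).
Since gcd(53, 118) = 1, 53 is invertible modulo 118, hence u − v ≡ 0 (mod 118), i.e. u = v.
Therefore φ is injective.
We now compute 53⁻¹ mod 118 explicitly. Euclid's algorithm: 118 = 2·53 + 12, 53 = 4·12 + 5, 12 = 2·5 + 2, 5 = 2·2 + 1; back-substituting gives 1 = 49·53 − 22·118, so 53⁻¹ ≡ 49 (mod 118).
Since φ is injective, we compute φ⁻¹(71): solve 53x + 105 ≡ 71 (mod 118), i.e. 53x ≡ 84 (mod 118).
Multiplying by 53⁻¹ = 49 gives x ≡ 49·84 = 4116 = 34·118 + 104 ≡ 104 (mod 118).
Check: φ(104) = 53·104 + 105 = 5617 = 47·118 + 71 ≡ 71 (mod 118).

104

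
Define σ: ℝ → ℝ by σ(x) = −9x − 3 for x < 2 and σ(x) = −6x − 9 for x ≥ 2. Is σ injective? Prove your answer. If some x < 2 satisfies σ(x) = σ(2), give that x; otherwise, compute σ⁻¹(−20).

17/9

Both pieces are strictly decreasing (slopes −9 and −6), so each is injective on its own interval.
The left piece maps (−∞, 2) onto (−21, ∞); the right piece maps [2, ∞) onto (−∞, −21].
These images are disjoint, so no value is attained by both pieces. Therefore σ is injective.
Because the two images are disjoint, no x < 2 has σ(x) = σ(2), so we compute σ⁻¹(−20): −20 lies in (−21, ∞), so solve −9x − 3 = −20: x = (−20 + 3)/(−9) = 17/9.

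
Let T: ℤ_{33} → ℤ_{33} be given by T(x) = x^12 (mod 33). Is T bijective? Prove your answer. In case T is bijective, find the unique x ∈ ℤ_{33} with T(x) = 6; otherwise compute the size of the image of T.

T(4): Repeated squaring mod 33: 4^1 ≡ 4, 4^2 ≡ 4² = 16, 4^4 ≡ 16² = 256 ≡ 25, 4^8 ≡ 25² = 625 ≡ 31. Since 12 = 8 + 4, 4^12 ≡ 31·25: 31·25 = 775 ≡ 16. So 4^12 ≡ 16 (mod 33).
T(7): Repeated squaring mod 33: 7^1 ≡ 7, 7^2 ≡ 7² = 49 ≡ 16, 7^4 ≡ 16² = 256 ≡ 25, 7^8 ≡ 25² = 625 ≡ 31. Since 12 = 8 + 4, 7^12 ≡ 31·25: 31·25 = 775 ≡ 16. So 7^12 ≡ 16 (mod 33).
So T(4) = T(7) = 16 while 4 ≠ 7, therefore T is not injective, hence not bijective.
Since T is not bijective, we determine |image(T)|. Computing x^12 mod 33 for each x (by repeated squaring, reducing mod 33 at every step), the values T(0), T(1), …, T(32) are: 0, 1, 4, 9, 16, 25, 3, 16, 31, 15, 1, 22, 12, 4, 31, 27, 25, 25, 27, 31, 4, 12, 22, 1, 15, 31, 16, 3, 25, 16, 9, 4, 1.
The distinct values are {0, 1, 3, 4, 9, 12, 15, 16, 22, 25, 27, 31}; there are 12 of them.

12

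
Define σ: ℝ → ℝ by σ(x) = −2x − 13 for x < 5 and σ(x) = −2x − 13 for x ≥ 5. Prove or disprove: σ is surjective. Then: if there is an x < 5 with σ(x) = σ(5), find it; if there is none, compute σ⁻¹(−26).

13/2

Both pieces are strictly decreasing (slopes −2 and −2), so each is injective on its own interval.
The left piece maps (−∞, 5) onto (−23, ∞); the right piece maps [5, ∞) onto (−∞, −23].
These images together cover ℝ, so σ is surjective.
Because the two images are disjoint, no x < 5 has σ(x) = σ(5), so we compute σ⁻¹(−26): −26 lies in (−∞, −23], so solve −2x − 13 = −26: x = (−26 + 13)/(−2) = 13/2.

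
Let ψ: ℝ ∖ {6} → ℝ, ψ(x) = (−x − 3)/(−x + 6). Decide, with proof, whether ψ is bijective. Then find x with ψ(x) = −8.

If ψ(x) = 1, cross-multiplying gives −1(−x − 3) = −1(−x + 6), which simplifies to 3 = −6 — false.  So 1 has no preimage and ψ is not surjective.
Therefore ψ is not bijective.
Solving ψ(x) = −8: cross-multiplying gives −x − 3 = −8(−x + 6), which rearranges to −9x = −45, so x = 5.

5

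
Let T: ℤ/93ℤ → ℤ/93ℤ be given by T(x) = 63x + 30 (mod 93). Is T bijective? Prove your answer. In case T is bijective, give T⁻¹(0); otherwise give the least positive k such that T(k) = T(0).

31

We have gcd(63, 93) = 3 > 1. Taking a = 0 and b = 31: T(0) = 30 and T(31) = 63·31 + 30 = 1983 ≡ 30 (mod 93).
So T(0) = T(31) while 0 ≠ 31, thus T is not injective, hence not bijective.
Since T is not bijective, we find the least positive k with T(k) = T(0): this means 63k ≡ 0 (mod 93), i.e. 93 ∣ 63k. Since gcd(63, 93) = 3, dividing through by 3 this holds exactly when 31 ∣ 21k, and as gcd(21, 31) = 1, exactly when 31 ∣ k.
The smallest positive such k is 31.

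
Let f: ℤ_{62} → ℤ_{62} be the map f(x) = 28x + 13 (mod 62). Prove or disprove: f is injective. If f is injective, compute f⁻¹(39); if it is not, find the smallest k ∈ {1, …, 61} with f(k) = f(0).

31

We have gcd(28, 62) = 2 > 1. Taking x_1 = 0 and x_2 = 31: f(0) = 13 and f(31) = 28·31 + 13 = 881 ≡ 13 (mod 62).
So f(0) = f(31) while 0 ≠ 31, hence f is not injective.
Since f is not injective, we find the least positive k with f(k) = f(0): this means 28k ≡ 0 (mod 62), i.e. 62 ∣ 28k. Since gcd(28, 62) = 2, dividing through by 2 this holds exactly when 31 ∣ 14k, and as gcd(14, 31) = 1, exactly when 31 ∣ k.
The smallest positive such k is 31.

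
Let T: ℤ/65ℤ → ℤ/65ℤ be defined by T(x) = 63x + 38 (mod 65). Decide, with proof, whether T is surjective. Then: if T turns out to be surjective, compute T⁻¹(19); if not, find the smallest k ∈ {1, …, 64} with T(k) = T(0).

42

Since gcd(63, 65) = 1, 63 is invertible modulo 65. Euclid's algorithm: 65 = 1·63 + 2, 63 = 31·2 + 1; back-substituting gives 1 = 32·63 − 31·65, so 63⁻¹ ≡ 32 (mod 65).
For any y ∈ ℤ/65ℤ, x = 32(y − 38) mod 65 satisfies T(x) = 63·32(y − 38) + 38 ≡ y (since 63·32 ≡ 1 mod 65). So every y has a preimage.
So T is surjective.
Since T is surjective, we compute T⁻¹(19): solve 63x + 38 ≡ 19 (mod 65), i.e. 63x ≡ 46 (mod 65).
Multiplying by 63⁻¹ = 32 gives x ≡ 32·46 = 1472 = 22·65 + 42 ≡ 42 (mod 65).
Check: T(42) = 63·42 + 38 = 2684 = 41·65 + 19 ≡ 19 (mod 65).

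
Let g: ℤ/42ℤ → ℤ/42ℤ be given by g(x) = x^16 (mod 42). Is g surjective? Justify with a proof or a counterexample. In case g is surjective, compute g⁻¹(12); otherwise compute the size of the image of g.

g(4): Repeated squaring mod 42: 4^1 ≡ 4, 4^2 ≡ 4² = 16, 4^4 ≡ 16² = 256 ≡ 4, 4^8 ≡ 4² = 16, 4^16 ≡ 16² = 256 ≡ 4. So 4^16 ≡ 4 (mod 42).
g(10): Repeated squaring mod 42: 10^1 ≡ 10, 10^2 ≡ 10² = 100 ≡ 16, 10^4 ≡ 16² = 256 ≡ 4, 10^8 ≡ 4² = 16, 10^16 ≡ 16² = 256 ≡ 4. So 10^16 ≡ 4 (mod 42).
So g(4) = g(10) = 4 while 4 ≠ 10, hence g is not injective.
A non-injective map from the 42-element set ℤ/42ℤ to itself takes at most 41 distinct values, so it cannot be surjective. Therefore g is not surjective.
Since g is not surjective, we determine |image(g)|. Computing x^16 mod 42 for each x (by repeated squaring, reducing mod 42 at every step), the values g(0), g(1), …, g(41) are: 0, 1, 16, 39, 4, 37, 36, 7, 22, 9, 4, 25, 30, 1, 28, 15, 16, 25, 18, 37, 22, 21, 22, 37, 18, 25, 16, 15, 28, 1, 30, 25, 4, 9, 22, 7, 36, 37, 4, 39, 16, 1.
The distinct values are {0, 1, 4, 7, 9, 15, 16, 18, 21, 22, 25, 28, 30, 36, 37, 39}; there are 16 of them.

16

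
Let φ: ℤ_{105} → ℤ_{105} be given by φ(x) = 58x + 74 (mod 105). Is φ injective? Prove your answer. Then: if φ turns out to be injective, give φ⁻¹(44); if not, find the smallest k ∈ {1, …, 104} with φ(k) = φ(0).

90

Recall: φ is injective if φ(u) = φ(v) implies u = v.
If φ(u) = φ(v), then 58u ≡ 58v (mod 105). Because gcd(58, 105) = 1, we may cancel 58 to get u ≡ v (mod 105).
Therefore φ is injective.
We now compute 58⁻¹ mod 105 explicitly. Euclid's algorithm: 105 = 1·58 + 47, 58 = 1·47 + 11, 47 = 4·11 + 3, 11 = 3·3 + 2, 3 = 1·2 + 1; back-substituting gives 1 = 67·58 − 37·105, so 58⁻¹ ≡ 67 (mod 105).
Since φ is injective, we compute φ⁻¹(44): solve 58x + 74 ≡ 44 (mod 105), i.e. 58x ≡ 75 (mod 105).
Multiplying by 58⁻¹ = 67 gives x ≡ 67·75 = 5025 = 47·105 + 90 ≡ 90 (mod 105).
Check: φ(90) = 58·90 + 74 = 5294 = 50·105 + 44 ≡ 44 (mod 105).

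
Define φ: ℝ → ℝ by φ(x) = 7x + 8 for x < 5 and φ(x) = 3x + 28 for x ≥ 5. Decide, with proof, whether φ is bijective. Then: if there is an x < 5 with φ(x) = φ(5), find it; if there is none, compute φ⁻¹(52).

Both pieces are strictly increasing (slopes 7 and 3), so each is injective on its own interval.
The left piece maps (−∞, 5) onto (−∞, 43); the right piece maps [5, ∞) onto [43, ∞).
Since 43 = 43, the images partition ℝ: φ is injective and surjective, hence bijective.
Because the two images are disjoint, no x < 5 has φ(x) = φ(5), so we compute φ⁻¹(52): 52 lies in [43, ∞), so solve 3x + 28 = 52: x = (52 − 28)/3 = 8.

8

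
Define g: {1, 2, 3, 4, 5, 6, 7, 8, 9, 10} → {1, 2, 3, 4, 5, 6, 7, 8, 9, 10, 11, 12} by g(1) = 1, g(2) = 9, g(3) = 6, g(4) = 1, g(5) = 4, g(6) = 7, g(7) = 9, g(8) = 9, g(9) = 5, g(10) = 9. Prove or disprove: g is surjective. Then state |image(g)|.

6

No element maps to 2, so g is not surjective.
The image of g is {1, 4, 5, 6, 7, 9}, which has 6 elements.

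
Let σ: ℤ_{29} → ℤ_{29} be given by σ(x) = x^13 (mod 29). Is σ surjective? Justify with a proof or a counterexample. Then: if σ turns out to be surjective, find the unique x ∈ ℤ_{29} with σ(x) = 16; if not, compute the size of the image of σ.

Since 29 is prime, the nonzero elements of ℤ_{29} form a cyclic group of order 28.
As gcd(13, 28) = 1, raising to the 13th power is a bijection on this group: if x_1^13 ≡ x_2^13 then (x_1x_2^{−1})^13 = 1, and the only element of order dividing gcd(13, 28) = 1 is 1, so x_1 = x_2.
With σ(0) = 0 this makes σ injective on all of ℤ_{29}, hence bijective (finite equal-size domain and codomain). In particular σ is surjective.
Since σ is surjective, we find the preimage of 16. The inverse of x ↦ x^13 on (ℤ_{29})^× is x ↦ x^13, because 13·13 = 169 = 6·28 + 1 ≡ 1 (mod 28) and x^{28} = 1 for x ≠ 0 (Fermat). So σ⁻¹(16) = 16^13 mod 29.
Repeated squaring mod 29: 16^1 ≡ 16, 16^2 ≡ 16² = 256 ≡ 24, 16^4 ≡ 24² = 576 ≡ 25, 16^8 ≡ 25² = 625 ≡ 16. Since 13 = 8 + 4 + 1, 16^13 ≡ 16·25·16: 16·25 = 400 ≡ 23, then 23·16 = 368 ≡ 20. So 16^13 ≡ 20 (mod 29).
Hence σ⁻¹(16) = 20.

20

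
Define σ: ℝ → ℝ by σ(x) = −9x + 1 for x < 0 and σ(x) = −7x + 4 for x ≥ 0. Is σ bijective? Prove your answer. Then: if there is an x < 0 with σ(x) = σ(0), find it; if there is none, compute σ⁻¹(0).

-1/3

Both pieces are strictly decreasing (slopes −9 and −7), so each is injective on its own interval.
The left piece maps (−∞, 0) onto (1, ∞); the right piece maps [0, ∞) onto (−∞, 4].
These images overlap. In particular σ(0) = 4 (right piece), and solving −9x + 1 = 4 on the left piece gives x = −1/3 < 0.
So σ(−1/3) = σ(0) with −1/3 ≠ 0, and σ is not injective, hence not bijective. This x = −1/3 is the requested value below 0.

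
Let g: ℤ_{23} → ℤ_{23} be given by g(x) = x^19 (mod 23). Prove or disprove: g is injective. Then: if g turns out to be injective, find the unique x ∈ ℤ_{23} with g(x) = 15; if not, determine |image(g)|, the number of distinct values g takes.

11

Since 23 is prime, the nonzero elements of ℤ_{23} form a cyclic group of order 22.
As gcd(19, 22) = 1, raising to the 19th power is a bijection on this group: if x_1^19 ≡ x_2^19 then (x_1x_2^{−1})^19 = 1, and the only element of order dividing gcd(19, 22) = 1 is 1, so x_1 = x_2.
With g(0) = 0 this makes g injective on all of ℤ_{23}, hence bijective (finite equal-size domain and codomain). In particular g is injective.
Since g is injective, we find the preimage of 15. The inverse of x ↦ x^19 on (ℤ_{23})^× is x ↦ x^7, because 19·7 = 133 = 6·22 + 1 ≡ 1 (mod 22) and x^{22} = 1 for x ≠ 0 (Fermat). So g⁻¹(15) = 15^7 mod 23.
Repeated squaring mod 23: 15^1 ≡ 15, 15^2 ≡ 15² = 225 ≡ 18, 15^4 ≡ 18² = 324 ≡ 2. Since 7 = 4 + 2 + 1, 15^7 ≡ 2·18·15: 2·18 = 36 ≡ 13, then 13·15 = 195 ≡ 11. So 15^7 ≡ 11 (mod 23).
Hence g⁻¹(15) = 11.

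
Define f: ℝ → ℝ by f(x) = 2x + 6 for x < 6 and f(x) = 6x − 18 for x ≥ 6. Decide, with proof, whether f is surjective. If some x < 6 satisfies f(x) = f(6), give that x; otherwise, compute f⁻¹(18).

6

Both pieces are strictly increasing (slopes 2 and 6), so each is injective on its own interval.
The left piece maps (−∞, 6) onto (−∞, 18); the right piece maps [6, ∞) onto [18, ∞).
These images together cover ℝ, so f is surjective.
Because the two images are disjoint, no x < 6 has f(x) = f(6), so we compute f⁻¹(18): 18 lies in [18, ∞), so solve 6x − 18 = 18: x = (18 + 18)/6 = 6.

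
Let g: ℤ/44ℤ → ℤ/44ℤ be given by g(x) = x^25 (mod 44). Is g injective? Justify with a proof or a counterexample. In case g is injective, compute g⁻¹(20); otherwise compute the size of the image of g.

9

g(1) = 1^25 = 1.
g(5): Repeated squaring mod 44: 5^1 ≡ 5, 5^2 ≡ 5² = 25, 5^4 ≡ 25² = 625 ≡ 9, 5^8 ≡ 9² = 81 ≡ 37, 5^16 ≡ 37² = 1369 ≡ 5. Since 25 = 16 + 8 + 1, 5^25 ≡ 5·37·5: 5·37 = 185 ≡ 9, then 9·5 = 45 ≡ 1. So 5^25 ≡ 1 (mod 44).
So g(1) = g(5) = 1 while 1 ≠ 5, thus g is not injective.
Since g is not injective, we determine |image(g)|. Computing x^25 mod 44 for each x (by repeated squaring, reducing mod 44 at every step), the values g(0), g(1), …, g(43) are: 0, 1, 32, 23, 12, 1, 32, 43, 32, 1, 32, 11, 12, 21, 12, 23, 12, 21, 32, 43, 12, 21, 0, 23, 32, 1, 12, 23, 32, 21, 32, 23, 32, 33, 12, 43, 12, 1, 12, 43, 32, 21, 12, 43.
The distinct values are {0, 1, 11, 12, 21, 23, 32, 33, 43}; there are 9 of them.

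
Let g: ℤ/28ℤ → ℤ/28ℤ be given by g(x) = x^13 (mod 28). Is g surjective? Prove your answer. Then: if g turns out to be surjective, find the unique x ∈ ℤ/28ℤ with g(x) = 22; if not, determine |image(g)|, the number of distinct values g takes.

g(0) = 0^13 = 0.
g(14): Repeated squaring mod 28: 14^1 ≡ 14, 14^2 ≡ 14² = 196 ≡ 0, 14^4 ≡ 0² = 0, 14^8 ≡ 0² = 0. Since 13 = 8 + 4 + 1, 14^13 ≡ 0·0·14: 0·0 = 0, then 0·14 = 0. So 14^13 ≡ 0 (mod 28).
So g(0) = g(14) = 0 while 0 ≠ 14, hence g is not injective.
A non-injective map from the 28-element set ℤ/28ℤ to itself takes at most 27 distinct values, so it cannot be surjective. So g is not surjective.
Since g is not surjective, we determine |image(g)|. Computing x^13 mod 28 for each x (by repeated squaring, reducing mod 28 at every step), the values g(0), g(1), …, g(27) are: 0, 1, 16, 3, 4, 5, 20, 7, 8, 9, 24, 11, 12, 13, 0, 15, 16, 17, 4, 19, 20, 21, 8, 23, 24, 25, 12, 27.
The distinct values are {0, 1, 3, 4, 5, 7, 8, 9, 11, 12, 13, 15, 16, 17, 19, 20, 21, 23, 24, 25, 27}; there are 21 of them.

21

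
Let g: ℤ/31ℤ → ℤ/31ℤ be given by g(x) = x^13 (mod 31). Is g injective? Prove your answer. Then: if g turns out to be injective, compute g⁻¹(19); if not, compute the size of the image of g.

Since 31 is prime, the nonzero elements of ℤ/31ℤ form a cyclic group of order 30.
As gcd(13, 30) = 1, raising to the 13th power is a bijection on this group: if x_1^13 ≡ x_2^13 then (x_1x_2^{−1})^13 = 1, and the only element of order dividing gcd(13, 30) = 1 is 1, so x_1 = x_2.
With g(0) = 0 this makes g injective on all of ℤ/31ℤ, hence bijective (finite equal-size domain and codomain). In particular g is injective.
Since g is injective, we find the preimage of 19. The inverse of x ↦ x^13 on (ℤ/31ℤ)^× is x ↦ x^7, because 13·7 = 91 = 3·30 + 1 ≡ 1 (mod 30) and x^{30} = 1 for x ≠ 0 (Fermat). So g⁻¹(19) = 19^7 mod 31.
Repeated squaring mod 31: 19^1 ≡ 19, 19^2 ≡ 19² = 361 ≡ 20, 19^4 ≡ 20² = 400 ≡ 28. Since 7 = 4 + 2 + 1, 19^7 ≡ 28·20·19: 28·20 = 560 ≡ 2, then 2·19 = 38 ≡ 7. So 19^7 ≡ 7 (mod 31).
Hence g⁻¹(19) = 7.

7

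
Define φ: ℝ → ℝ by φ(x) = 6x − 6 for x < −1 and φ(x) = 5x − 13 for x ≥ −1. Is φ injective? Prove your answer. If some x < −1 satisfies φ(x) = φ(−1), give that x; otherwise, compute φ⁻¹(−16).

Both pieces are strictly increasing (slopes 6 and 5), so each is injective on its own interval.
The left piece maps (−∞, −1) onto (−∞, −12); the right piece maps [−1, ∞) onto [−18, ∞).
These images overlap. In particular φ(−1) = −18 (right piece), and solving 6x − 6 = −18 on the left piece gives x = −2 < −1.
So φ(−2) = φ(−1) with −2 ≠ −1, and φ is not injective. This x = −2 is the requested value below −1.

-2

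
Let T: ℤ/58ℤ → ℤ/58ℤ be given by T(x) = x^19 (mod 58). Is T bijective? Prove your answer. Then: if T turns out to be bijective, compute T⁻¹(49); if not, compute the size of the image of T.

25

Computing x^19 mod 58 for each x (by repeated squaring, reducing mod 58 at every step), the values T(0), T(1), …, T(57) are: 0, 1, 26, 47, 38, 51, 4, 45, 2, 5, 50, 15, 46, 35, 10, 19, 52, 41, 14, 37, 24, 27, 42, 25, 36, 49, 40, 3, 28, 29, 30, 55, 18, 9, 22, 33, 16, 31, 34, 21, 44, 17, 6, 39, 48, 23, 12, 43, 8, 53, 56, 13, 54, 7, 20, 11, 32, 57.
Every element of ℤ/58ℤ appears exactly once in this list, so T is a bijection, and in particular bijective.
Since T is bijective, we read off the preimage of 49 from the same table: T(25) = 49, so T⁻¹(49) = 25.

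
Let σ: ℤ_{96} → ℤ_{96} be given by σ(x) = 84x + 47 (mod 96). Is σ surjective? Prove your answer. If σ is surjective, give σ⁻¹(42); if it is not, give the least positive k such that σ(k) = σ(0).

Since gcd(84, 96) = 12, we have 84x ≡ 0 (mod 12) for all x, so σ(x) ≡ 11 (mod 12).
But 0 ≢ 11 (mod 12), so 0 ∈ ℤ_{96} has no preimage. Hence σ is not surjective.
Since σ is not surjective, we find the least positive k with σ(k) = σ(0): this means 84k ≡ 0 (mod 96), i.e. 96 ∣ 84k. Since gcd(84, 96) = 12, dividing through by 12 this holds exactly when 8 ∣ 7k, and as gcd(7, 8) = 1, exactly when 8 ∣ k.
The smallest positive such k is 8.

8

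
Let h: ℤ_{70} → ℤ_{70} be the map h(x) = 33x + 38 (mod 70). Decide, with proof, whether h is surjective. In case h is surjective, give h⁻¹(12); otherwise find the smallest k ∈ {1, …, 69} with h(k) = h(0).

48

Since gcd(33, 70) = 1, 33 is invertible modulo 70. Euclid's algorithm: 70 = 2·33 + 4, 33 = 8·4 + 1; back-substituting gives 1 = 17·33 − 8·70, so 33⁻¹ ≡ 17 (mod 70).
Then y ↦ 17(y − 38) is a two-sided inverse to h, so every y ∈ ℤ_{70} has a preimage.
So h is surjective.
Since h is surjective, we compute h⁻¹(12): solve 33x + 38 ≡ 12 (mod 70), i.e. 33x ≡ 44 (mod 70).
Multiplying by 33⁻¹ = 17 gives x ≡ 17·44 = 748 = 10·70 + 48 ≡ 48 (mod 70).
Check: h(48) = 33·48 + 38 = 1622 = 23·70 + 12 ≡ 12 (mod 70).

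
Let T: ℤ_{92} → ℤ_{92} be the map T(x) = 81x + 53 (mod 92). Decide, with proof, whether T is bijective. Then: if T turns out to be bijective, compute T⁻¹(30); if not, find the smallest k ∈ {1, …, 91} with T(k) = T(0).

Recall: T is injective when T(x_1) = T(x_2) forces x_1 = x_2.
If T(x_1) = T(x_2), then 81x_1 ≡ 81x_2 (mod 92). Because gcd(81, 92) = 1, we may cancel 81 to get x_1 ≡ x_2 (mod 92).
We now compute 81⁻¹ mod 92 explicitly. Euclid's algorithm: 92 = 1·81 + 11, 81 = 7·11 + 4, 11 = 2·4 + 3, 4 = 1·3 + 1; back-substituting gives 1 = 25·81 − 22·92, so 81⁻¹ ≡ 25 (mod 92).
For any y ∈ ℤ_{92}, x = 25(y − 53) mod 92 satisfies T(x) = 81·25(y − 53) + 53 ≡ y (since 81·25 ≡ 1 mod 92). So every y has a preimage.
Hence T is bijective.
Since T is bijective, we compute T⁻¹(30): solve 81x + 53 ≡ 30 (mod 92), i.e. 81x ≡ 69 (mod 92).
Multiplying by 81⁻¹ = 25 gives x ≡ 25·69 = 1725 = 18·92 + 69 ≡ 69 (mod 92).
Check: T(69) = 81·69 + 53 = 5642 = 61·92 + 30 ≡ 30 (mod 92).

69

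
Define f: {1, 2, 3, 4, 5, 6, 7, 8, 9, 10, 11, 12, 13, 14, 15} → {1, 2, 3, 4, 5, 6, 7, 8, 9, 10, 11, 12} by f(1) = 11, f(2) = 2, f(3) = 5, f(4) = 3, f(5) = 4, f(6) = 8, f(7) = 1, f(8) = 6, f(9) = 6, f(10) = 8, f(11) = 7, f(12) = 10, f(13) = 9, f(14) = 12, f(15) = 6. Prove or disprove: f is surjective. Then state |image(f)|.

Every element of the codomain has a preimage: 1 = f(7), 2 = f(2), 3 = f(4), 4 = f(5), 5 = f(3), 6 = f(8), 7 = f(11), 8 = f(6), 9 = f(13), 10 = f(12), 11 = f(1), 12 = f(14).
So f is surjective.
The image of f is {1, 2, 3, 4, 5, 6, 7, 8, 9, 10, 11, 12}, which has 12 elements.

12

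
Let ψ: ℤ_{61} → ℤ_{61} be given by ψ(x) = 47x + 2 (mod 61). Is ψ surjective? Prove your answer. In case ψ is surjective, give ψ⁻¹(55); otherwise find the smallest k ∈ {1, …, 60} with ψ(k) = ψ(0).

18

Since gcd(47, 61) = 1, 47 is invertible modulo 61. Euclid's algorithm: 61 = 1·47 + 14, 47 = 3·14 + 5, 14 = 2·5 + 4, 5 = 1·4 + 1; back-substituting gives 1 = 13·47 − 10·61, so 47⁻¹ ≡ 13 (mod 61).
For any y ∈ ℤ_{61}, x = 13(y − 2) mod 61 satisfies ψ(x) = 47·13(y − 2) + 2 ≡ y (since 47·13 ≡ 1 mod 61). So every y has a preimage.
Therefore ψ is surjective.
Since ψ is surjective, we find ψ⁻¹(55): we need 47x ≡ 55 − 2 ≡ 53 (mod 61). Using 47⁻¹ = 13: x ≡ 13·53 = 689 = 11·61 + 18, so x = 18.
Check: ψ(18) = 47·18 + 2 = 848 = 13·61 + 55 ≡ 55 (mod 61).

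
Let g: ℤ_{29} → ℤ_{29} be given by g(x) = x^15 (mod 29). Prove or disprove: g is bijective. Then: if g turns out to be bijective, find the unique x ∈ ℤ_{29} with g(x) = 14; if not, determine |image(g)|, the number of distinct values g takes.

Since 29 is prime, the nonzero elements of ℤ_{29} form a cyclic group of order 28.
As gcd(15, 28) = 1, raising to the 15th power is a bijection on this group: if a^15 ≡ b^15 then (ab^{−1})^15 = 1, and the only element of order dividing gcd(15, 28) = 1 is 1, so a = b.
With g(0) = 0 this makes g injective on all of ℤ_{29}, hence bijective (finite equal-size domain and codomain). In particular g is bijective.
Since g is bijective, we find the preimage of 14. The inverse of x ↦ x^15 on (ℤ_{29})^× is x ↦ x^15, because 15·15 = 225 = 8·28 + 1 ≡ 1 (mod 28) and x^{28} = 1 for x ≠ 0 (Fermat). So g⁻¹(14) = 14^15 mod 29.
Repeated squaring mod 29: 14^1 ≡ 14, 14^2 ≡ 14² = 196 ≡ 22, 14^4 ≡ 22² = 484 ≡ 20, 14^8 ≡ 20² = 400 ≡ 23. Since 15 = 8 + 4 + 2 + 1, 14^15 ≡ 23·20·22·14: 23·20 = 460 ≡ 25, then 25·22 = 550 ≡ 28, then 28·14 = 392 ≡ 15. So 14^15 ≡ 15 (mod 29).
Hence g⁻¹(14) = 15.

15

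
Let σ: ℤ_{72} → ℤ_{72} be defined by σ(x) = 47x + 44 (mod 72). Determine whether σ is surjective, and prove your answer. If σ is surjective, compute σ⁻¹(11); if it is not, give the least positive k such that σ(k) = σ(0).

By definition, surjectivity means every element of the codomain has a preimage under σ.
Since gcd(47, 72) = 1, 47 is invertible modulo 72. Euclid's algorithm: 72 = 1·47 + 25, 47 = 1·25 + 22, 25 = 1·22 + 3, 22 = 7·3 + 1; back-substituting gives 1 = 23·47 − 15·72, so 47⁻¹ ≡ 23 (mod 72).
Then y ↦ 23(y − 44) is a two-sided inverse to σ, so every y ∈ ℤ_{72} has a preimage.
So σ is surjective.
Since σ is surjective, we compute σ⁻¹(11): solve 47x + 44 ≡ 11 (mod 72), i.e. 47x ≡ 39 (mod 72).
Multiplying by 47⁻¹ = 23 gives x ≡ 23·39 = 897 = 12·72 + 33 ≡ 33 (mod 72).
Check: σ(33) = 47·33 + 44 = 1595 = 22·72 + 11 ≡ 11 (mod 72).

33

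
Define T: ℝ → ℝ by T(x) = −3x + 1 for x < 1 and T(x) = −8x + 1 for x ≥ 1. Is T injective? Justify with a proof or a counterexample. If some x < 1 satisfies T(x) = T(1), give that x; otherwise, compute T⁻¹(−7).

1

Both pieces are strictly decreasing (slopes −3 and −8), so each is injective on its own interval.
The left piece maps (−∞, 1) onto (−2, ∞); the right piece maps [1, ∞) onto (−∞, −7].
These images are disjoint, so no value is attained by both pieces. Hence T is injective.
Because the two images are disjoint, no x < 1 has T(x) = T(1), so we compute T⁻¹(−7): −7 lies in (−∞, −7], so solve −8x + 1 = −7: x = (−7 − 1)/(−8) = 1.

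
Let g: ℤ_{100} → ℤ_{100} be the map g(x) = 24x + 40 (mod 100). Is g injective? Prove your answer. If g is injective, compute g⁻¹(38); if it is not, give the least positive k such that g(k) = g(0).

25

We have gcd(24, 100) = 4 > 1. Taking a = 0 and b = 25: g(0) = 40 and g(25) = 24·25 + 40 = 640 ≡ 40 (mod 100).
So g(0) = g(25) while 0 ≠ 25, hence g is not injective.
Since g is not injective, we find the least positive k with g(k) = g(0): this means 24k ≡ 0 (mod 100), i.e. 100 ∣ 24k. Since gcd(24, 100) = 4, dividing through by 4 this holds exactly when 25 ∣ 6k, and as gcd(6, 25) = 1, exactly when 25 ∣ k.
The smallest positive such k is 25.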